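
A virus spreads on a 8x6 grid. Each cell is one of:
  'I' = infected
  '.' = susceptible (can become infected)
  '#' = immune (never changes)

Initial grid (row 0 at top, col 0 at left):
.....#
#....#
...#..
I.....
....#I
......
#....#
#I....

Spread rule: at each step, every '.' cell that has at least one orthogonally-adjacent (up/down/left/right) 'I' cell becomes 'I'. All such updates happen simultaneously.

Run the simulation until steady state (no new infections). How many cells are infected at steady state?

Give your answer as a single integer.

Answer: 40

Derivation:
Step 0 (initial): 3 infected
Step 1: +7 new -> 10 infected
Step 2: +10 new -> 20 infected
Step 3: +10 new -> 30 infected
Step 4: +5 new -> 35 infected
Step 5: +4 new -> 39 infected
Step 6: +1 new -> 40 infected
Step 7: +0 new -> 40 infected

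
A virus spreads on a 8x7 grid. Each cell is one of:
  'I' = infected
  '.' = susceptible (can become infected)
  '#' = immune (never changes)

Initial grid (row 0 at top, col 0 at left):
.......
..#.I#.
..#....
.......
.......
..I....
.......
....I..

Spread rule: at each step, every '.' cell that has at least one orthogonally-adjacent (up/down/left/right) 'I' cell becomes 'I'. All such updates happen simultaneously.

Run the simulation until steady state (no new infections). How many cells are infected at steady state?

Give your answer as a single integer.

Answer: 53

Derivation:
Step 0 (initial): 3 infected
Step 1: +10 new -> 13 infected
Step 2: +15 new -> 28 infected
Step 3: +12 new -> 40 infected
Step 4: +8 new -> 48 infected
Step 5: +4 new -> 52 infected
Step 6: +1 new -> 53 infected
Step 7: +0 new -> 53 infected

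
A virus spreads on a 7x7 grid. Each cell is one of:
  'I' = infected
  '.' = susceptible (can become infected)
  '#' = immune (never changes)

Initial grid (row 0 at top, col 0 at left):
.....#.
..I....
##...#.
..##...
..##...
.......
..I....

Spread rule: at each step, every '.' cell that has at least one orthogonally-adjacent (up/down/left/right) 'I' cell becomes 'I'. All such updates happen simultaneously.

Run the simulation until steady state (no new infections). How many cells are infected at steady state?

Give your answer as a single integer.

Step 0 (initial): 2 infected
Step 1: +7 new -> 9 infected
Step 2: +9 new -> 18 infected
Step 3: +8 new -> 26 infected
Step 4: +7 new -> 33 infected
Step 5: +6 new -> 39 infected
Step 6: +2 new -> 41 infected
Step 7: +0 new -> 41 infected

Answer: 41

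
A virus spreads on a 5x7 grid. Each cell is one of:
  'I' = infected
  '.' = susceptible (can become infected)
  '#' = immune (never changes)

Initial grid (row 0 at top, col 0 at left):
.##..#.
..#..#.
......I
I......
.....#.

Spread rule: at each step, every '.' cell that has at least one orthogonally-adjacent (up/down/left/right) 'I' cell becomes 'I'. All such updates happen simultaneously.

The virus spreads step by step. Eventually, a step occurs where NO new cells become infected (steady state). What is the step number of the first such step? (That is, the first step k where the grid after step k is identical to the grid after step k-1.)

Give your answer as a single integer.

Answer: 6

Derivation:
Step 0 (initial): 2 infected
Step 1: +6 new -> 8 infected
Step 2: +8 new -> 16 infected
Step 3: +8 new -> 24 infected
Step 4: +4 new -> 28 infected
Step 5: +1 new -> 29 infected
Step 6: +0 new -> 29 infected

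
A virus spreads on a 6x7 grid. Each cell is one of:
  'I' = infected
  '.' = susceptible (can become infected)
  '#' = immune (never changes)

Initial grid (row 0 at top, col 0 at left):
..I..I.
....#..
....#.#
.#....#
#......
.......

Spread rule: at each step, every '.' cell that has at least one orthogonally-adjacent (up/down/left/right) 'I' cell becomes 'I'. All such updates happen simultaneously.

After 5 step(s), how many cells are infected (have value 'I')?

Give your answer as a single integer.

Step 0 (initial): 2 infected
Step 1: +6 new -> 8 infected
Step 2: +6 new -> 14 infected
Step 3: +5 new -> 19 infected
Step 4: +5 new -> 24 infected
Step 5: +7 new -> 31 infected

Answer: 31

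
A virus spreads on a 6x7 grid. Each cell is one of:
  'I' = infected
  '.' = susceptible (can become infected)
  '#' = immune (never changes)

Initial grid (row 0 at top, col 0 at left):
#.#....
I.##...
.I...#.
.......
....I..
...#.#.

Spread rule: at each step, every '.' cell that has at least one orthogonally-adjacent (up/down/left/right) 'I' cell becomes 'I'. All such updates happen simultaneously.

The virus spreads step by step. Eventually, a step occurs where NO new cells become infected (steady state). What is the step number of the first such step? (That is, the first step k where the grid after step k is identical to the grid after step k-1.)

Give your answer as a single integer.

Answer: 7

Derivation:
Step 0 (initial): 3 infected
Step 1: +8 new -> 11 infected
Step 2: +10 new -> 21 infected
Step 3: +6 new -> 27 infected
Step 4: +4 new -> 31 infected
Step 5: +3 new -> 34 infected
Step 6: +1 new -> 35 infected
Step 7: +0 new -> 35 infected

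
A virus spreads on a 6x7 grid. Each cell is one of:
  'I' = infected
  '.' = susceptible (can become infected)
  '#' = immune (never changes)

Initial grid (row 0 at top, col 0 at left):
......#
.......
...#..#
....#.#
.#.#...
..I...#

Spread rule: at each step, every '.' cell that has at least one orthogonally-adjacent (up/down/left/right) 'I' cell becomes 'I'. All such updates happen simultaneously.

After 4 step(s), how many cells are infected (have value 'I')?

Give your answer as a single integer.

Answer: 17

Derivation:
Step 0 (initial): 1 infected
Step 1: +3 new -> 4 infected
Step 2: +3 new -> 7 infected
Step 3: +6 new -> 13 infected
Step 4: +4 new -> 17 infected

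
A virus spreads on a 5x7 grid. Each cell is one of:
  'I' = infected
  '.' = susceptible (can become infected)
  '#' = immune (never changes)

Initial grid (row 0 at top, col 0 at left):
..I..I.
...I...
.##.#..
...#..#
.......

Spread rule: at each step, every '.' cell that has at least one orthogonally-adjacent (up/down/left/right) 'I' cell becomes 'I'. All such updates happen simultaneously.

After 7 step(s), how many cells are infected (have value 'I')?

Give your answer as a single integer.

Step 0 (initial): 3 infected
Step 1: +8 new -> 11 infected
Step 2: +4 new -> 15 infected
Step 3: +3 new -> 18 infected
Step 4: +3 new -> 21 infected
Step 5: +3 new -> 24 infected
Step 6: +3 new -> 27 infected
Step 7: +3 new -> 30 infected

Answer: 30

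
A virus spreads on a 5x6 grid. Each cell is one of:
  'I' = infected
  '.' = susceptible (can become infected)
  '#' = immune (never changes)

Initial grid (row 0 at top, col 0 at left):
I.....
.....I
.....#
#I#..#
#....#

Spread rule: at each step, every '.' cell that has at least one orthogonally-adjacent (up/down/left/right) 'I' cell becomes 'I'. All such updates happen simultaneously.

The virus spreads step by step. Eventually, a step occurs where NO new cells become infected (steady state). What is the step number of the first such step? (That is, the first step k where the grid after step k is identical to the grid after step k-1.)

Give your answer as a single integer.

Answer: 5

Derivation:
Step 0 (initial): 3 infected
Step 1: +6 new -> 9 infected
Step 2: +8 new -> 17 infected
Step 3: +5 new -> 22 infected
Step 4: +2 new -> 24 infected
Step 5: +0 new -> 24 infected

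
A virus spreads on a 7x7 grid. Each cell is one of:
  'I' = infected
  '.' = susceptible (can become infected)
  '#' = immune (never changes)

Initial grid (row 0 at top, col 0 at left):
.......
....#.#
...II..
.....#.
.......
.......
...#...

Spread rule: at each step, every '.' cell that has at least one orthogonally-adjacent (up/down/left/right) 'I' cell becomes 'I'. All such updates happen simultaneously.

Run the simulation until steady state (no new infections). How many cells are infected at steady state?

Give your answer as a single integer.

Step 0 (initial): 2 infected
Step 1: +5 new -> 7 infected
Step 2: +8 new -> 15 infected
Step 3: +11 new -> 26 infected
Step 4: +9 new -> 35 infected
Step 5: +6 new -> 41 infected
Step 6: +3 new -> 44 infected
Step 7: +1 new -> 45 infected
Step 8: +0 new -> 45 infected

Answer: 45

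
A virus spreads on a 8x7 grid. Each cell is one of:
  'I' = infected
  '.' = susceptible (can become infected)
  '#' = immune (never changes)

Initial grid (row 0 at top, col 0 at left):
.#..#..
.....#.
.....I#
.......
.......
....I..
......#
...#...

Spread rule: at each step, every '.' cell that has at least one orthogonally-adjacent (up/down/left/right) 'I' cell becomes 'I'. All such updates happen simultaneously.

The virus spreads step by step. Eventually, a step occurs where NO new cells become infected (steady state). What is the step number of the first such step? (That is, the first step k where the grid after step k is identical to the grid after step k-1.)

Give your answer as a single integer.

Answer: 8

Derivation:
Step 0 (initial): 2 infected
Step 1: +6 new -> 8 infected
Step 2: +11 new -> 19 infected
Step 3: +8 new -> 27 infected
Step 4: +9 new -> 36 infected
Step 5: +7 new -> 43 infected
Step 6: +3 new -> 46 infected
Step 7: +1 new -> 47 infected
Step 8: +0 new -> 47 infected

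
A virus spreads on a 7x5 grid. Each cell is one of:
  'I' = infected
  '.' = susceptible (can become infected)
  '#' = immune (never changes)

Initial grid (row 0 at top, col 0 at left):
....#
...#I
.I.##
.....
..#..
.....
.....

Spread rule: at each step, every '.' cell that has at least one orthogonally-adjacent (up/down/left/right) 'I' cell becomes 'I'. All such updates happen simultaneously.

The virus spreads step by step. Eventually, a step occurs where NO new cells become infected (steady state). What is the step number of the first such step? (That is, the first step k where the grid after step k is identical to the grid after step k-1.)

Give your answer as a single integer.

Answer: 8

Derivation:
Step 0 (initial): 2 infected
Step 1: +4 new -> 6 infected
Step 2: +6 new -> 12 infected
Step 3: +5 new -> 17 infected
Step 4: +6 new -> 23 infected
Step 5: +4 new -> 27 infected
Step 6: +2 new -> 29 infected
Step 7: +1 new -> 30 infected
Step 8: +0 new -> 30 infected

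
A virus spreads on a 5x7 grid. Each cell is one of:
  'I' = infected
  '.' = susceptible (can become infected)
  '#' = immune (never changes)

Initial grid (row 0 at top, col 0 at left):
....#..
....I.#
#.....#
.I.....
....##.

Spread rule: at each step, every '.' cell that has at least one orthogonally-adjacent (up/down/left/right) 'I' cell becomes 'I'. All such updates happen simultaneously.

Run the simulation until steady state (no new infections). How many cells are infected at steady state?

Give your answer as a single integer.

Answer: 29

Derivation:
Step 0 (initial): 2 infected
Step 1: +7 new -> 9 infected
Step 2: +11 new -> 20 infected
Step 3: +6 new -> 26 infected
Step 4: +2 new -> 28 infected
Step 5: +1 new -> 29 infected
Step 6: +0 new -> 29 infected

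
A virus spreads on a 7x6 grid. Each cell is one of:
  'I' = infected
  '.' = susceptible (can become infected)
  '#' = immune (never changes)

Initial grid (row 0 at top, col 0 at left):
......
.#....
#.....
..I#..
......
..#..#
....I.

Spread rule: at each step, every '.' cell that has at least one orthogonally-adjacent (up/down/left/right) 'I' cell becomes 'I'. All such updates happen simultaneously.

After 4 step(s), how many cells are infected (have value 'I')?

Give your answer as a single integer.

Answer: 32

Derivation:
Step 0 (initial): 2 infected
Step 1: +6 new -> 8 infected
Step 2: +9 new -> 17 infected
Step 3: +8 new -> 25 infected
Step 4: +7 new -> 32 infected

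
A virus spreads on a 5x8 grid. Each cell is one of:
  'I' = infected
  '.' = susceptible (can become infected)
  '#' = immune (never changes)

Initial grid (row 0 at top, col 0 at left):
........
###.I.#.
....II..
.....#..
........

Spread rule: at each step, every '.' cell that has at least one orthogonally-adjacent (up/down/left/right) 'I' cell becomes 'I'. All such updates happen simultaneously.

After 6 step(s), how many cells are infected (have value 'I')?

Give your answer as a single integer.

Step 0 (initial): 3 infected
Step 1: +6 new -> 9 infected
Step 2: +7 new -> 16 infected
Step 3: +9 new -> 25 infected
Step 4: +6 new -> 31 infected
Step 5: +3 new -> 34 infected
Step 6: +1 new -> 35 infected

Answer: 35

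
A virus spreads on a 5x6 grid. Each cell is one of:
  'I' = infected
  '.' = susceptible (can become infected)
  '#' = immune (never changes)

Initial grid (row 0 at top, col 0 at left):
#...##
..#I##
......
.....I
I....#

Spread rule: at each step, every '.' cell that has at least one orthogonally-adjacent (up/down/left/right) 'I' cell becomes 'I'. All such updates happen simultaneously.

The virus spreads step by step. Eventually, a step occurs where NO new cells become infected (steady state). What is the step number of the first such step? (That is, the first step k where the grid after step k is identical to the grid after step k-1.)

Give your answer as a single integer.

Answer: 5

Derivation:
Step 0 (initial): 3 infected
Step 1: +6 new -> 9 infected
Step 2: +8 new -> 17 infected
Step 3: +5 new -> 22 infected
Step 4: +1 new -> 23 infected
Step 5: +0 new -> 23 infected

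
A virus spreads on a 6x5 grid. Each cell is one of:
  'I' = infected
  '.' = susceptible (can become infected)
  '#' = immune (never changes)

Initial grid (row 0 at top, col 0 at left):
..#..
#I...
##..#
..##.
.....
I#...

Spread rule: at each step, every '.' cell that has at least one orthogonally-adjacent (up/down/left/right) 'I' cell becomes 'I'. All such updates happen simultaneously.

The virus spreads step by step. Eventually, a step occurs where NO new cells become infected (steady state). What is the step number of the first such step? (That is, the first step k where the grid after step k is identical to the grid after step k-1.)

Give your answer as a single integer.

Step 0 (initial): 2 infected
Step 1: +3 new -> 5 infected
Step 2: +5 new -> 10 infected
Step 3: +5 new -> 15 infected
Step 4: +3 new -> 18 infected
Step 5: +2 new -> 20 infected
Step 6: +2 new -> 22 infected
Step 7: +0 new -> 22 infected

Answer: 7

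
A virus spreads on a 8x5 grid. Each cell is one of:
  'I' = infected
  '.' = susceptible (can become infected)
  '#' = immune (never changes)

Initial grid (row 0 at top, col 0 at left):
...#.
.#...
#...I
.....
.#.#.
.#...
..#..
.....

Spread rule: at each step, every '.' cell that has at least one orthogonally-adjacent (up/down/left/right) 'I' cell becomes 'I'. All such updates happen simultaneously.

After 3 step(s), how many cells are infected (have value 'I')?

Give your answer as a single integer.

Answer: 13

Derivation:
Step 0 (initial): 1 infected
Step 1: +3 new -> 4 infected
Step 2: +5 new -> 9 infected
Step 3: +4 new -> 13 infected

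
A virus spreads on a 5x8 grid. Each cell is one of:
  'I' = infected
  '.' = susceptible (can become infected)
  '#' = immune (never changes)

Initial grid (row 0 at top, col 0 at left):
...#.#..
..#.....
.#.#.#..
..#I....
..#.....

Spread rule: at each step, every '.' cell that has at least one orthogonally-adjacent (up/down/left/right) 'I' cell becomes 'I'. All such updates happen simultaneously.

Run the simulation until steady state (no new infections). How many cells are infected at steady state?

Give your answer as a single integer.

Step 0 (initial): 1 infected
Step 1: +2 new -> 3 infected
Step 2: +3 new -> 6 infected
Step 3: +3 new -> 9 infected
Step 4: +6 new -> 15 infected
Step 5: +3 new -> 18 infected
Step 6: +2 new -> 20 infected
Step 7: +1 new -> 21 infected
Step 8: +0 new -> 21 infected

Answer: 21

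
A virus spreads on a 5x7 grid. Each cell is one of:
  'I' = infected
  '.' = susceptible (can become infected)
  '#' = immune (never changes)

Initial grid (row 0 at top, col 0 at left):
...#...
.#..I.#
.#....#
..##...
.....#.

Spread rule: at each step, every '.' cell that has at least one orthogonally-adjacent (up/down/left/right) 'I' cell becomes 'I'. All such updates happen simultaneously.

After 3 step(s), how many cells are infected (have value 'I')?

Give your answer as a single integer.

Answer: 15

Derivation:
Step 0 (initial): 1 infected
Step 1: +4 new -> 5 infected
Step 2: +5 new -> 10 infected
Step 3: +5 new -> 15 infected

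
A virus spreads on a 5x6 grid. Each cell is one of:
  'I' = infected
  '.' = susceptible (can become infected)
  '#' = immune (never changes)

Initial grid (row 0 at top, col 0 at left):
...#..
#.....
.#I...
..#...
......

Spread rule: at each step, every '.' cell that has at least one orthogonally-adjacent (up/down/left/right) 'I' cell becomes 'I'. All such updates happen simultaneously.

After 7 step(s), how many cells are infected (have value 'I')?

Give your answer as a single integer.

Answer: 25

Derivation:
Step 0 (initial): 1 infected
Step 1: +2 new -> 3 infected
Step 2: +5 new -> 8 infected
Step 3: +5 new -> 13 infected
Step 4: +6 new -> 19 infected
Step 5: +3 new -> 22 infected
Step 6: +2 new -> 24 infected
Step 7: +1 new -> 25 infected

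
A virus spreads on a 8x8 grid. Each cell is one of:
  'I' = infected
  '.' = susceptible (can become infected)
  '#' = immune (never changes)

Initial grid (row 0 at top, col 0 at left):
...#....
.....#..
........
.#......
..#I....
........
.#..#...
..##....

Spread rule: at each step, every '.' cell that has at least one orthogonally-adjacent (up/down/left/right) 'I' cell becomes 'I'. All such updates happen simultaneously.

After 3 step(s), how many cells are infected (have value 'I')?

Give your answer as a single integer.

Step 0 (initial): 1 infected
Step 1: +3 new -> 4 infected
Step 2: +7 new -> 11 infected
Step 3: +8 new -> 19 infected

Answer: 19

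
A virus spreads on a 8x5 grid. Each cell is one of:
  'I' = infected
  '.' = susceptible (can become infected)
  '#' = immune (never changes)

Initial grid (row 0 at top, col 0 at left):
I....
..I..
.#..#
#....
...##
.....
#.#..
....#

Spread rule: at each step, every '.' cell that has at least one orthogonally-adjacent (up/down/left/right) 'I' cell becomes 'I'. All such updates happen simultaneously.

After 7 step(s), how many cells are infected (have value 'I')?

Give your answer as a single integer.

Answer: 30

Derivation:
Step 0 (initial): 2 infected
Step 1: +6 new -> 8 infected
Step 2: +5 new -> 13 infected
Step 3: +4 new -> 17 infected
Step 4: +3 new -> 20 infected
Step 5: +3 new -> 23 infected
Step 6: +4 new -> 27 infected
Step 7: +3 new -> 30 infected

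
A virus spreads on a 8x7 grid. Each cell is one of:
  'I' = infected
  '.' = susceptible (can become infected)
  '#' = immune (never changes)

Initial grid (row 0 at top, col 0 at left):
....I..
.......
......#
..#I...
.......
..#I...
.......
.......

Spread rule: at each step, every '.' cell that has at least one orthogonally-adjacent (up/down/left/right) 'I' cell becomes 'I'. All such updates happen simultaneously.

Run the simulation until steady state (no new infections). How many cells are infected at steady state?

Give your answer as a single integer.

Answer: 53

Derivation:
Step 0 (initial): 3 infected
Step 1: +8 new -> 11 infected
Step 2: +13 new -> 24 infected
Step 3: +13 new -> 37 infected
Step 4: +11 new -> 48 infected
Step 5: +5 new -> 53 infected
Step 6: +0 new -> 53 infected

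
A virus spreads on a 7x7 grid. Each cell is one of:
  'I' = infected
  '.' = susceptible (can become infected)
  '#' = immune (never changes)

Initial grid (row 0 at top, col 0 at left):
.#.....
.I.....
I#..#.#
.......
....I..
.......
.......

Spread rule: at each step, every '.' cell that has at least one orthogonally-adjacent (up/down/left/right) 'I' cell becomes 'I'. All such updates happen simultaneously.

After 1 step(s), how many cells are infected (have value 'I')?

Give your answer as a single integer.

Step 0 (initial): 3 infected
Step 1: +7 new -> 10 infected

Answer: 10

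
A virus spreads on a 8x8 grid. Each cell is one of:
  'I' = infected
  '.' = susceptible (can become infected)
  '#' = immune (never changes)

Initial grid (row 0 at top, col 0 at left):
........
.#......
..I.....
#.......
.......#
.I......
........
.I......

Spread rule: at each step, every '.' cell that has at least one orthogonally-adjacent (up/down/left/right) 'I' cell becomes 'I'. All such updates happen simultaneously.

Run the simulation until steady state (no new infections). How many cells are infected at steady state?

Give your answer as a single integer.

Answer: 61

Derivation:
Step 0 (initial): 3 infected
Step 1: +10 new -> 13 infected
Step 2: +12 new -> 25 infected
Step 3: +10 new -> 35 infected
Step 4: +9 new -> 44 infected
Step 5: +8 new -> 52 infected
Step 6: +7 new -> 59 infected
Step 7: +2 new -> 61 infected
Step 8: +0 new -> 61 infected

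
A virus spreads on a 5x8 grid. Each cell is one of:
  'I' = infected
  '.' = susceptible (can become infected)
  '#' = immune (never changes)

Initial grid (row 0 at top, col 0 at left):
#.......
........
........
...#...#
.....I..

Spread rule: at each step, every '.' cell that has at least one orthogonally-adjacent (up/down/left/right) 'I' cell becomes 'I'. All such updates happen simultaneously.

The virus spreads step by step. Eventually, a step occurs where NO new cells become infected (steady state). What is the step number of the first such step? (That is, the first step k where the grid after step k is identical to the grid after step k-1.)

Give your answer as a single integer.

Step 0 (initial): 1 infected
Step 1: +3 new -> 4 infected
Step 2: +5 new -> 9 infected
Step 3: +4 new -> 13 infected
Step 4: +7 new -> 20 infected
Step 5: +7 new -> 27 infected
Step 6: +5 new -> 32 infected
Step 7: +3 new -> 35 infected
Step 8: +2 new -> 37 infected
Step 9: +0 new -> 37 infected

Answer: 9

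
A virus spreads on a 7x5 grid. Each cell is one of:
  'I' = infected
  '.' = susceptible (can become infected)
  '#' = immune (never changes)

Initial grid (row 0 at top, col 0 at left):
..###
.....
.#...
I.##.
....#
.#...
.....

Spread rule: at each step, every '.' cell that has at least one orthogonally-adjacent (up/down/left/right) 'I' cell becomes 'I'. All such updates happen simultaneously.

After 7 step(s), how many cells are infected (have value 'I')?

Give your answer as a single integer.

Step 0 (initial): 1 infected
Step 1: +3 new -> 4 infected
Step 2: +3 new -> 7 infected
Step 3: +4 new -> 11 infected
Step 4: +5 new -> 16 infected
Step 5: +4 new -> 20 infected
Step 6: +4 new -> 24 infected
Step 7: +2 new -> 26 infected

Answer: 26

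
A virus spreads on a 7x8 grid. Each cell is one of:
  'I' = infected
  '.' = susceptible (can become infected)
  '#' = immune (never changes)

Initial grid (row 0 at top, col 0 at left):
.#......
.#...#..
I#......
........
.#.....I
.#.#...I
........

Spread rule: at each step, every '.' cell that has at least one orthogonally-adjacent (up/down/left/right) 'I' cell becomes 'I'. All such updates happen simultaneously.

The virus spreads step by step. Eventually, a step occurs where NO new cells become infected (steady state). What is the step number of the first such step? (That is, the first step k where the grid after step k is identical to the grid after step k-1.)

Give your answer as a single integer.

Step 0 (initial): 3 infected
Step 1: +6 new -> 9 infected
Step 2: +8 new -> 17 infected
Step 3: +8 new -> 25 infected
Step 4: +10 new -> 35 infected
Step 5: +7 new -> 42 infected
Step 6: +5 new -> 47 infected
Step 7: +2 new -> 49 infected
Step 8: +0 new -> 49 infected

Answer: 8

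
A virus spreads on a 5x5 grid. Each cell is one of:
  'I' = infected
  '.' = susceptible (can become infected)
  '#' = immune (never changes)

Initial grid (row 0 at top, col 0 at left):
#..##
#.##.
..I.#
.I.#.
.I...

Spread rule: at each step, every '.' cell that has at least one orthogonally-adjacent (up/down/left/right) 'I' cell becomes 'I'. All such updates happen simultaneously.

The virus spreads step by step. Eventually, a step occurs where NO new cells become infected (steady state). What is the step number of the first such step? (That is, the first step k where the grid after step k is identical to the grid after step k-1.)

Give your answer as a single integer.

Answer: 5

Derivation:
Step 0 (initial): 3 infected
Step 1: +6 new -> 9 infected
Step 2: +3 new -> 12 infected
Step 3: +2 new -> 14 infected
Step 4: +2 new -> 16 infected
Step 5: +0 new -> 16 infected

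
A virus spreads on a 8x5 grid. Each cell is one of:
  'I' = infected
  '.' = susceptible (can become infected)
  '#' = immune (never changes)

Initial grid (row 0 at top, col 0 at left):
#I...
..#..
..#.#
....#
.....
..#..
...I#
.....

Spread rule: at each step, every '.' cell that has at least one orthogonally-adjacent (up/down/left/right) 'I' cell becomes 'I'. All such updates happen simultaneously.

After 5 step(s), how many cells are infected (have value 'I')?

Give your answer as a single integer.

Answer: 33

Derivation:
Step 0 (initial): 2 infected
Step 1: +5 new -> 7 infected
Step 2: +8 new -> 15 infected
Step 3: +10 new -> 25 infected
Step 4: +7 new -> 32 infected
Step 5: +1 new -> 33 infected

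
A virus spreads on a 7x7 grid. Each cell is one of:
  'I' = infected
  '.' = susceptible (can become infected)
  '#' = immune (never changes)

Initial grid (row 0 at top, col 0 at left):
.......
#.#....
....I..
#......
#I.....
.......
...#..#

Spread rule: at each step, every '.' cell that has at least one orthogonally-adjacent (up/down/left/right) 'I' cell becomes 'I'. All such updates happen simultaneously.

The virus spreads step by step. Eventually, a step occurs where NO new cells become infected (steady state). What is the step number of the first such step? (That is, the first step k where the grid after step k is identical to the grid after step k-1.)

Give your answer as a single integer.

Step 0 (initial): 2 infected
Step 1: +7 new -> 9 infected
Step 2: +14 new -> 23 infected
Step 3: +11 new -> 34 infected
Step 4: +6 new -> 40 infected
Step 5: +3 new -> 43 infected
Step 6: +0 new -> 43 infected

Answer: 6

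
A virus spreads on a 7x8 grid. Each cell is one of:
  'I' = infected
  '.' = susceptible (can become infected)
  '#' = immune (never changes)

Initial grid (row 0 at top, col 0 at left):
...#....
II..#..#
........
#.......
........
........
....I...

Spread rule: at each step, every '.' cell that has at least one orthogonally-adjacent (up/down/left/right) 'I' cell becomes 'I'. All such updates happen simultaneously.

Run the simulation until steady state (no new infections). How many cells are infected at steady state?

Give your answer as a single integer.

Step 0 (initial): 3 infected
Step 1: +8 new -> 11 infected
Step 2: +9 new -> 20 infected
Step 3: +10 new -> 30 infected
Step 4: +9 new -> 39 infected
Step 5: +4 new -> 43 infected
Step 6: +3 new -> 46 infected
Step 7: +3 new -> 49 infected
Step 8: +2 new -> 51 infected
Step 9: +1 new -> 52 infected
Step 10: +0 new -> 52 infected

Answer: 52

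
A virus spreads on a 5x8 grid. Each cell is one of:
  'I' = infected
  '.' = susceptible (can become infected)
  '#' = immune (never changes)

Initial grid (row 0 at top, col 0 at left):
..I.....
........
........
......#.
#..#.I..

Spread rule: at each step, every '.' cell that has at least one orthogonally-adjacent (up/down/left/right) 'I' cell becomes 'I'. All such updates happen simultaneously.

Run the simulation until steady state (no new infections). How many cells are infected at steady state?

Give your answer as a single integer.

Step 0 (initial): 2 infected
Step 1: +6 new -> 8 infected
Step 2: +8 new -> 16 infected
Step 3: +11 new -> 27 infected
Step 4: +6 new -> 33 infected
Step 5: +4 new -> 37 infected
Step 6: +0 new -> 37 infected

Answer: 37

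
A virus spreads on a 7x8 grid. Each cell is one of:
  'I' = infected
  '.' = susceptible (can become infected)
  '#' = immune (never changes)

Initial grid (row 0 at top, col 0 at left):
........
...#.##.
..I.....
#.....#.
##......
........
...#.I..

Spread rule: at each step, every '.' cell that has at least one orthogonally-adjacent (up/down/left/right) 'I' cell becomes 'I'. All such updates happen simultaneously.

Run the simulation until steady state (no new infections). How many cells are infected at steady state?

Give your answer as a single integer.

Step 0 (initial): 2 infected
Step 1: +7 new -> 9 infected
Step 2: +11 new -> 20 infected
Step 3: +13 new -> 33 infected
Step 4: +6 new -> 39 infected
Step 5: +5 new -> 44 infected
Step 6: +3 new -> 47 infected
Step 7: +1 new -> 48 infected
Step 8: +0 new -> 48 infected

Answer: 48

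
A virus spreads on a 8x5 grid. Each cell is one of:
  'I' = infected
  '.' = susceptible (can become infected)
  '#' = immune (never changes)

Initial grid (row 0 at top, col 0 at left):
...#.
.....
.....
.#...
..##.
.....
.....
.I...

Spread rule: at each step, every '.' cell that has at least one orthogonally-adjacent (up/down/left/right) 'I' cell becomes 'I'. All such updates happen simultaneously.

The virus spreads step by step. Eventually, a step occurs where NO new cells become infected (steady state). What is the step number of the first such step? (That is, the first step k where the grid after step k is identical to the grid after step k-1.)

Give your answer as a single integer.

Step 0 (initial): 1 infected
Step 1: +3 new -> 4 infected
Step 2: +4 new -> 8 infected
Step 3: +5 new -> 13 infected
Step 4: +3 new -> 16 infected
Step 5: +2 new -> 18 infected
Step 6: +2 new -> 20 infected
Step 7: +3 new -> 23 infected
Step 8: +5 new -> 28 infected
Step 9: +5 new -> 33 infected
Step 10: +3 new -> 36 infected
Step 11: +0 new -> 36 infected

Answer: 11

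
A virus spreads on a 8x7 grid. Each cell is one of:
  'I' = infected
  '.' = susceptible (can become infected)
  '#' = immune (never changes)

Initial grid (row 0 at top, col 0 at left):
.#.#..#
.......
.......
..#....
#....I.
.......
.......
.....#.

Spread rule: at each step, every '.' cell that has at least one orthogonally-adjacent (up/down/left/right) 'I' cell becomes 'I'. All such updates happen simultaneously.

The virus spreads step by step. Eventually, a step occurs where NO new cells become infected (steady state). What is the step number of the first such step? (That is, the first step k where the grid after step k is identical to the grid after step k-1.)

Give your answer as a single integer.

Answer: 10

Derivation:
Step 0 (initial): 1 infected
Step 1: +4 new -> 5 infected
Step 2: +7 new -> 12 infected
Step 3: +8 new -> 20 infected
Step 4: +9 new -> 29 infected
Step 5: +7 new -> 36 infected
Step 6: +6 new -> 42 infected
Step 7: +5 new -> 47 infected
Step 8: +2 new -> 49 infected
Step 9: +1 new -> 50 infected
Step 10: +0 new -> 50 infected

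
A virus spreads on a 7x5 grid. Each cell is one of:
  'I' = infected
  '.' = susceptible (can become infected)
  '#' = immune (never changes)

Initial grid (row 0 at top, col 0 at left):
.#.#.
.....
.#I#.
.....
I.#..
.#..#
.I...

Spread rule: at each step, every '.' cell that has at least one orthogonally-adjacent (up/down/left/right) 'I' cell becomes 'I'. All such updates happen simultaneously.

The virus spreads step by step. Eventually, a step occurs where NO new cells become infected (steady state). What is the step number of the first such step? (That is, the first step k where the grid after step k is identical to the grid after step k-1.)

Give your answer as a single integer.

Answer: 5

Derivation:
Step 0 (initial): 3 infected
Step 1: +7 new -> 10 infected
Step 2: +8 new -> 18 infected
Step 3: +6 new -> 24 infected
Step 4: +4 new -> 28 infected
Step 5: +0 new -> 28 infected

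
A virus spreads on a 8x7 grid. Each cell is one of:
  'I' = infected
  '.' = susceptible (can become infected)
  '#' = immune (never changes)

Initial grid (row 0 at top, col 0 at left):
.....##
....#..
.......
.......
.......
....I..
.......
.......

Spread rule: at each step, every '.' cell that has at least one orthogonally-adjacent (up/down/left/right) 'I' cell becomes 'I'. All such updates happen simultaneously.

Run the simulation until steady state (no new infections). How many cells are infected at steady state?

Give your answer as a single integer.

Answer: 53

Derivation:
Step 0 (initial): 1 infected
Step 1: +4 new -> 5 infected
Step 2: +8 new -> 13 infected
Step 3: +10 new -> 23 infected
Step 4: +9 new -> 32 infected
Step 5: +8 new -> 40 infected
Step 6: +6 new -> 46 infected
Step 7: +4 new -> 50 infected
Step 8: +2 new -> 52 infected
Step 9: +1 new -> 53 infected
Step 10: +0 new -> 53 infected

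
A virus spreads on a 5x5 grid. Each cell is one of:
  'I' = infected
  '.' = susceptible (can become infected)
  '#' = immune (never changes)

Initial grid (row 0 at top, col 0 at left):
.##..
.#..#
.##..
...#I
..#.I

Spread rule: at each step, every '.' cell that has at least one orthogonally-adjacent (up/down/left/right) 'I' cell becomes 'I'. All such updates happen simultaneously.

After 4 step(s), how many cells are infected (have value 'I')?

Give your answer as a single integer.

Answer: 8

Derivation:
Step 0 (initial): 2 infected
Step 1: +2 new -> 4 infected
Step 2: +1 new -> 5 infected
Step 3: +1 new -> 6 infected
Step 4: +2 new -> 8 infected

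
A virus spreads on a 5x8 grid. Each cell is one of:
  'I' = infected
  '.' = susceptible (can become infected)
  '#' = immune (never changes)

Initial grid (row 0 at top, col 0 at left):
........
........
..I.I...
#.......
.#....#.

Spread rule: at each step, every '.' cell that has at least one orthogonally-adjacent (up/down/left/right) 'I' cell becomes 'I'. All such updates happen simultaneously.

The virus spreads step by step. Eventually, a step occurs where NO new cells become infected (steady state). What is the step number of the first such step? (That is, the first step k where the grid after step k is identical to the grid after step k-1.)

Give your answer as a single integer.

Answer: 6

Derivation:
Step 0 (initial): 2 infected
Step 1: +7 new -> 9 infected
Step 2: +12 new -> 21 infected
Step 3: +9 new -> 30 infected
Step 4: +4 new -> 34 infected
Step 5: +2 new -> 36 infected
Step 6: +0 new -> 36 infected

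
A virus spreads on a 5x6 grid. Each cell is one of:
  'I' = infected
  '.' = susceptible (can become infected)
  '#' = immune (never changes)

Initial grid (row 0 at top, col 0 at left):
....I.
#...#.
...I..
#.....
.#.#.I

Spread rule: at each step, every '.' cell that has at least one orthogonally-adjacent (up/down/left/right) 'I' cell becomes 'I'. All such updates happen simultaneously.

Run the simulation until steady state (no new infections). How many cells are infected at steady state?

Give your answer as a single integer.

Answer: 24

Derivation:
Step 0 (initial): 3 infected
Step 1: +8 new -> 11 infected
Step 2: +7 new -> 18 infected
Step 3: +5 new -> 23 infected
Step 4: +1 new -> 24 infected
Step 5: +0 new -> 24 infected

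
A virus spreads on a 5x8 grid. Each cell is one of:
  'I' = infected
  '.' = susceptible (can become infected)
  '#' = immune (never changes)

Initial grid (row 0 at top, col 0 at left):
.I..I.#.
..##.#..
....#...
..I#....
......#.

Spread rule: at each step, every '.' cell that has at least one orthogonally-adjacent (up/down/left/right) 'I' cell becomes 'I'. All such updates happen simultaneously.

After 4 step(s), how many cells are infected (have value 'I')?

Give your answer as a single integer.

Step 0 (initial): 3 infected
Step 1: +9 new -> 12 infected
Step 2: +6 new -> 18 infected
Step 3: +3 new -> 21 infected
Step 4: +2 new -> 23 infected

Answer: 23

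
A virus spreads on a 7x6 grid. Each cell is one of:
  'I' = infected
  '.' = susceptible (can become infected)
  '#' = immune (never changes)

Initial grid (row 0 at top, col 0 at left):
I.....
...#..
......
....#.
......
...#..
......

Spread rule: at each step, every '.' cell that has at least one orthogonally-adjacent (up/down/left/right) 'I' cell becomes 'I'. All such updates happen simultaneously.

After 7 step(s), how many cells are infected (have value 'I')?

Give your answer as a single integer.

Step 0 (initial): 1 infected
Step 1: +2 new -> 3 infected
Step 2: +3 new -> 6 infected
Step 3: +4 new -> 10 infected
Step 4: +4 new -> 14 infected
Step 5: +6 new -> 20 infected
Step 6: +6 new -> 26 infected
Step 7: +4 new -> 30 infected

Answer: 30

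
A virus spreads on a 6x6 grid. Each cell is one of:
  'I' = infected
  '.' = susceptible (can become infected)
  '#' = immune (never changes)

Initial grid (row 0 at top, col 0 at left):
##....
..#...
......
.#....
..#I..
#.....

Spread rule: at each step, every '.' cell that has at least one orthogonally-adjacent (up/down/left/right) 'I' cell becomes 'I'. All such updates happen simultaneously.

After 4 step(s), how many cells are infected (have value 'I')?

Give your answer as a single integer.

Step 0 (initial): 1 infected
Step 1: +3 new -> 4 infected
Step 2: +6 new -> 10 infected
Step 3: +6 new -> 16 infected
Step 4: +5 new -> 21 infected

Answer: 21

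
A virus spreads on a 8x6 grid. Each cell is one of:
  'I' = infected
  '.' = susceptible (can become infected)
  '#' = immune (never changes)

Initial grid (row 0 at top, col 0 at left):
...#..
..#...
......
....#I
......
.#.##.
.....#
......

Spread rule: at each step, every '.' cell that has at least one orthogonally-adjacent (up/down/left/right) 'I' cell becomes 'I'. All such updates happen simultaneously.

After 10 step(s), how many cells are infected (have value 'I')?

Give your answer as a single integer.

Answer: 41

Derivation:
Step 0 (initial): 1 infected
Step 1: +2 new -> 3 infected
Step 2: +4 new -> 7 infected
Step 3: +4 new -> 11 infected
Step 4: +5 new -> 16 infected
Step 5: +4 new -> 20 infected
Step 6: +5 new -> 25 infected
Step 7: +7 new -> 32 infected
Step 8: +6 new -> 38 infected
Step 9: +2 new -> 40 infected
Step 10: +1 new -> 41 infected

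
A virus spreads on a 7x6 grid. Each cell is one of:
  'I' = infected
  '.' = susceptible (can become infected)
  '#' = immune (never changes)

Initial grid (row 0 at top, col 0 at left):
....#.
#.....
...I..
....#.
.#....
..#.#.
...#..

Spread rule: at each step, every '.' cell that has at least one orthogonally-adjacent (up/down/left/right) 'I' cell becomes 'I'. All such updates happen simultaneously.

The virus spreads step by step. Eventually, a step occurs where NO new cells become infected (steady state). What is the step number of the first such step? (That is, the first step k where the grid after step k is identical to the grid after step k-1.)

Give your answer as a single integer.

Answer: 10

Derivation:
Step 0 (initial): 1 infected
Step 1: +4 new -> 5 infected
Step 2: +7 new -> 12 infected
Step 3: +9 new -> 21 infected
Step 4: +4 new -> 25 infected
Step 5: +3 new -> 28 infected
Step 6: +2 new -> 30 infected
Step 7: +3 new -> 33 infected
Step 8: +1 new -> 34 infected
Step 9: +1 new -> 35 infected
Step 10: +0 new -> 35 infected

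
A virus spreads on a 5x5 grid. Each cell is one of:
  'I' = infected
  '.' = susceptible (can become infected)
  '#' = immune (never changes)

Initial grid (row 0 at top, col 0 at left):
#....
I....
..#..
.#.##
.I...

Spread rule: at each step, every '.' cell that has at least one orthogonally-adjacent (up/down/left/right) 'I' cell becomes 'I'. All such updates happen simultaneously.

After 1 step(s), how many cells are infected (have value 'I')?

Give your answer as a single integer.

Step 0 (initial): 2 infected
Step 1: +4 new -> 6 infected

Answer: 6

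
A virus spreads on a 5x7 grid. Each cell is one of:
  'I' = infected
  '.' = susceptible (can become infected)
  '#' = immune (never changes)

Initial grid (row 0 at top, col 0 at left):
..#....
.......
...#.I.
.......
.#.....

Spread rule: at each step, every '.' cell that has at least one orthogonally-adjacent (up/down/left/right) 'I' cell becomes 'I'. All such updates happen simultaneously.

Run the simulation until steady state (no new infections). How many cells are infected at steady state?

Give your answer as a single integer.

Step 0 (initial): 1 infected
Step 1: +4 new -> 5 infected
Step 2: +6 new -> 11 infected
Step 3: +6 new -> 17 infected
Step 4: +4 new -> 21 infected
Step 5: +4 new -> 25 infected
Step 6: +4 new -> 29 infected
Step 7: +3 new -> 32 infected
Step 8: +0 new -> 32 infected

Answer: 32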